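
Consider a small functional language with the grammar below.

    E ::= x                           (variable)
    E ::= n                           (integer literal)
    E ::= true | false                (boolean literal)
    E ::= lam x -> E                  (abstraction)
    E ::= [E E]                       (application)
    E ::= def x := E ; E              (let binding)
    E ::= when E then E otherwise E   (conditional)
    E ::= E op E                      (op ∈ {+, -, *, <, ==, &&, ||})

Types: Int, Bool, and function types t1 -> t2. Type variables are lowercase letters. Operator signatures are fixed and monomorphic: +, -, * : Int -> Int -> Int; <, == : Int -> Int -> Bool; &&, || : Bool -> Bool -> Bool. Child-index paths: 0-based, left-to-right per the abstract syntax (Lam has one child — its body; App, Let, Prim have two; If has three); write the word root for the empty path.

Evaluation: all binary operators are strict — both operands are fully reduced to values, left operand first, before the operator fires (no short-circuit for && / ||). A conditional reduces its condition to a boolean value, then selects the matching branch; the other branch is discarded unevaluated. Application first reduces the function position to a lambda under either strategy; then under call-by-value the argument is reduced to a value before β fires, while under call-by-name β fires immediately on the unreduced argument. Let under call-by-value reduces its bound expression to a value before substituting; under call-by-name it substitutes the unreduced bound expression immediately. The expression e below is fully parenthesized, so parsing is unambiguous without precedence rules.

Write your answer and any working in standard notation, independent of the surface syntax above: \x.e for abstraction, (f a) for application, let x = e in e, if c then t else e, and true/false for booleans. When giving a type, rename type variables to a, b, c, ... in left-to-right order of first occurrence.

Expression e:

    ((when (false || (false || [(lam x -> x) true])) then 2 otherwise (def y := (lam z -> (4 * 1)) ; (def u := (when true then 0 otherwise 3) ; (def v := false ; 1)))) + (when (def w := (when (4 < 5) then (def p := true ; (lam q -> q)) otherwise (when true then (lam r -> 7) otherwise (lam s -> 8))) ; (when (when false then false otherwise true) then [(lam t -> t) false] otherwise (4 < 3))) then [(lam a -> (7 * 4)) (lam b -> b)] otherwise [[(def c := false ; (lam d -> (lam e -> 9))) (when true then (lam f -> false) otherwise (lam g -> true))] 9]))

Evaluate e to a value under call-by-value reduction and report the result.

Trace:
step 0: ((if (false || (false || ((\x.x) true))) then 2 else (let y = (\z.(4 * 1)) in (let u = (if true then 0 else 3) in (let v = false in 1)))) + (if (let w = (if (4 < 5) then (let p = true in (\q.q)) else (if true then (\r.7) else (\s.8))) in (if (if false then false else true) then ((\t.t) false) else (4 < 3))) then ((\a.(7 * 4)) (\b.b)) else (((let c = false in (\d.(\e.9))) (if true then (\f.false) else (\g.true))) 9)))
step 1: [beta@0.0.1.1] ((if (false || (false || true)) then 2 else (let y = (\z.(4 * 1)) in (let u = (if true then 0 else 3) in (let v = false in 1)))) + (if (let w = (if (4 < 5) then (let p = true in (\q.q)) else (if true then (\r.7) else (\s.8))) in (if (if false then false else true) then ((\t.t) false) else (4 < 3))) then ((\a.(7 * 4)) (\b.b)) else (((let c = false in (\d.(\e.9))) (if true then (\f.false) else (\g.true))) 9)))
step 2: [delta@0.0.1] ((if (false || true) then 2 else (let y = (\z.(4 * 1)) in (let u = (if true then 0 else 3) in (let v = false in 1)))) + (if (let w = (if (4 < 5) then (let p = true in (\q.q)) else (if true then (\r.7) else (\s.8))) in (if (if false then false else true) then ((\t.t) false) else (4 < 3))) then ((\a.(7 * 4)) (\b.b)) else (((let c = false in (\d.(\e.9))) (if true then (\f.false) else (\g.true))) 9)))
step 3: [delta@0.0] ((if true then 2 else (let y = (\z.(4 * 1)) in (let u = (if true then 0 else 3) in (let v = false in 1)))) + (if (let w = (if (4 < 5) then (let p = true in (\q.q)) else (if true then (\r.7) else (\s.8))) in (if (if false then false else true) then ((\t.t) false) else (4 < 3))) then ((\a.(7 * 4)) (\b.b)) else (((let c = false in (\d.(\e.9))) (if true then (\f.false) else (\g.true))) 9)))
step 4: [if@0] (2 + (if (let w = (if (4 < 5) then (let p = true in (\q.q)) else (if true then (\r.7) else (\s.8))) in (if (if false then false else true) then ((\t.t) false) else (4 < 3))) then ((\a.(7 * 4)) (\b.b)) else (((let c = false in (\d.(\e.9))) (if true then (\f.false) else (\g.true))) 9)))
step 5: [delta@1.0.0.0] (2 + (if (let w = (if true then (let p = true in (\q.q)) else (if true then (\r.7) else (\s.8))) in (if (if false then false else true) then ((\t.t) false) else (4 < 3))) then ((\a.(7 * 4)) (\b.b)) else (((let c = false in (\d.(\e.9))) (if true then (\f.false) else (\g.true))) 9)))
step 6: [if@1.0.0] (2 + (if (let w = (let p = true in (\q.q)) in (if (if false then false else true) then ((\t.t) false) else (4 < 3))) then ((\a.(7 * 4)) (\b.b)) else (((let c = false in (\d.(\e.9))) (if true then (\f.false) else (\g.true))) 9)))
step 7: [let@1.0.0] (2 + (if (let w = (\q.q) in (if (if false then false else true) then ((\t.t) false) else (4 < 3))) then ((\a.(7 * 4)) (\b.b)) else (((let c = false in (\d.(\e.9))) (if true then (\f.false) else (\g.true))) 9)))
step 8: [let@1.0] (2 + (if (if (if false then false else true) then ((\t.t) false) else (4 < 3)) then ((\a.(7 * 4)) (\b.b)) else (((let c = false in (\d.(\e.9))) (if true then (\f.false) else (\g.true))) 9)))
step 9: [if@1.0.0] (2 + (if (if true then ((\t.t) false) else (4 < 3)) then ((\a.(7 * 4)) (\b.b)) else (((let c = false in (\d.(\e.9))) (if true then (\f.false) else (\g.true))) 9)))
step 10: [if@1.0] (2 + (if ((\t.t) false) then ((\a.(7 * 4)) (\b.b)) else (((let c = false in (\d.(\e.9))) (if true then (\f.false) else (\g.true))) 9)))
step 11: [beta@1.0] (2 + (if false then ((\a.(7 * 4)) (\b.b)) else (((let c = false in (\d.(\e.9))) (if true then (\f.false) else (\g.true))) 9)))
step 12: [if@1] (2 + (((let c = false in (\d.(\e.9))) (if true then (\f.false) else (\g.true))) 9))
step 13: [let@1.0.0] (2 + (((\d.(\e.9)) (if true then (\f.false) else (\g.true))) 9))
step 14: [if@1.0.1] (2 + (((\d.(\e.9)) (\f.false)) 9))
step 15: [beta@1.0] (2 + ((\e.9) 9))
step 16: [beta@1] (2 + 9)
step 17: [delta@root] 11

Answer: 11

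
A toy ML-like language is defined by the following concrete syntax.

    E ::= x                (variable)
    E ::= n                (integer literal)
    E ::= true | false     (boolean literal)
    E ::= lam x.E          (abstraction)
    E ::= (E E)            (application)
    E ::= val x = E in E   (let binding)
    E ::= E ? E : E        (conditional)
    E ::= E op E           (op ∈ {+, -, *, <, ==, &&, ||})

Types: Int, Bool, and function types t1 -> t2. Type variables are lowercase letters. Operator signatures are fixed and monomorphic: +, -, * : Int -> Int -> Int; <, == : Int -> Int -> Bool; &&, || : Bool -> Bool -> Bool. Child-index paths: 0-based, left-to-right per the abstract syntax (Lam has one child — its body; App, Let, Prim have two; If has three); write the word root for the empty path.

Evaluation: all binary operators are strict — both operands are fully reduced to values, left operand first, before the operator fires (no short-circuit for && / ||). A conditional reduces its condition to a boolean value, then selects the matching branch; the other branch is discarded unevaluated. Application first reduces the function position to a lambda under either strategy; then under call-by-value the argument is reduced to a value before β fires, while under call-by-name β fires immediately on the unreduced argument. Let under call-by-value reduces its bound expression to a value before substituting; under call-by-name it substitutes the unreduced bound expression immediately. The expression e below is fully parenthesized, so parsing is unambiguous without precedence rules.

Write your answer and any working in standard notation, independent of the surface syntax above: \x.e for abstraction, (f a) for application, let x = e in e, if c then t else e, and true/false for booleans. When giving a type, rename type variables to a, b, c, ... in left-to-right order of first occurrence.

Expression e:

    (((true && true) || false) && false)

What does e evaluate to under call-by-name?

Answer: false

Trace:
step 0: (((true && true) || false) && false)
step 1: [delta@0.0] ((true || false) && false)
step 2: [delta@0] (true && false)
step 3: [delta@root] false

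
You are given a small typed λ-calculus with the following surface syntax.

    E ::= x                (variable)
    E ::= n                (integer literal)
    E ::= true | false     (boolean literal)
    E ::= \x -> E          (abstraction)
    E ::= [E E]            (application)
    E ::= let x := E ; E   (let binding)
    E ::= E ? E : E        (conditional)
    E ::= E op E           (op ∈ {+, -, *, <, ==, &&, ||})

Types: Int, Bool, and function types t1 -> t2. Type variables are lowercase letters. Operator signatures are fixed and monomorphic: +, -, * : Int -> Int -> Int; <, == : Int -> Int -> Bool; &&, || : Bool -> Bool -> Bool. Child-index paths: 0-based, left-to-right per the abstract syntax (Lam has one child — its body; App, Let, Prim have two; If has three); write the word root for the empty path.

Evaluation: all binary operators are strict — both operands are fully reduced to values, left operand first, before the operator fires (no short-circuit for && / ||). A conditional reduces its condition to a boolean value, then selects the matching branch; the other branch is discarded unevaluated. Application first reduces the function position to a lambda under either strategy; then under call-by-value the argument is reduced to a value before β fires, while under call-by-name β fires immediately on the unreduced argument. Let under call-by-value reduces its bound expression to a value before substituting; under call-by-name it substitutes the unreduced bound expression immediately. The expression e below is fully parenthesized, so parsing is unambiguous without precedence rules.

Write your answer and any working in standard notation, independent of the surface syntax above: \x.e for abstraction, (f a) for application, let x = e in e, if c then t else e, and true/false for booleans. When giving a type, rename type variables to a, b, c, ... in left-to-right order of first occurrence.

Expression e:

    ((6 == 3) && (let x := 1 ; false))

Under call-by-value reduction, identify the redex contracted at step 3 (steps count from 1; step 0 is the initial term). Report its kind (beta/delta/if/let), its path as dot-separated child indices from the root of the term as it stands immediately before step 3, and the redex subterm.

Working:
step 0: ((6 == 3) && (let x = 1 in false))
step 1: [delta@0] (false && (let x = 1 in false))
step 2: [let@1] (false && false)
step 3: [delta@root] false

Answer: delta at root : (false && false)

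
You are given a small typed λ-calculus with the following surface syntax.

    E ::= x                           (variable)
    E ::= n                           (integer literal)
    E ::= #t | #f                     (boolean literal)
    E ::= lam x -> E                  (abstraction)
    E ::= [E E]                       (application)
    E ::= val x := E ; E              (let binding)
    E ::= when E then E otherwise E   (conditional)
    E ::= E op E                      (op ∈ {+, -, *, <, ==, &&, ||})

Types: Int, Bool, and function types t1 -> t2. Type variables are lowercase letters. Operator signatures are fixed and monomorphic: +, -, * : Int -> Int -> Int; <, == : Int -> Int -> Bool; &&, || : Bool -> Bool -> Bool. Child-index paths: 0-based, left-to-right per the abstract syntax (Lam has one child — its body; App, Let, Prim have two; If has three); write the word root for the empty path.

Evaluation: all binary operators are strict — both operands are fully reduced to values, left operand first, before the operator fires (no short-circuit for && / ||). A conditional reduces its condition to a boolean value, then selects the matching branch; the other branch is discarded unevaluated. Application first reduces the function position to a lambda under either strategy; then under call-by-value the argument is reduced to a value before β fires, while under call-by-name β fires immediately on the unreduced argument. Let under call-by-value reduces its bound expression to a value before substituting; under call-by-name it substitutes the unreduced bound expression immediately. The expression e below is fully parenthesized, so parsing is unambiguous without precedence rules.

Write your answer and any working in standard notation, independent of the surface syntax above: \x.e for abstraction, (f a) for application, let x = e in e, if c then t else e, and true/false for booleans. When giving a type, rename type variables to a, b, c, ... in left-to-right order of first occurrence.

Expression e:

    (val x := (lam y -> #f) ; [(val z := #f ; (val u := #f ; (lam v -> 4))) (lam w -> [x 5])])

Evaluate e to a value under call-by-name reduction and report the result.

Answer: 4

Working:
step 0: (let x = (\y.false) in ((let z = false in (let u = false in (\v.4))) (\w.(x 5))))
step 1: [let@root] ((let z = false in (let u = false in (\v.4))) (\w.((\y.false) 5)))
step 2: [let@0] ((let u = false in (\v.4)) (\w.((\y.false) 5)))
step 3: [let@0] ((\v.4) (\w.((\y.false) 5)))
step 4: [beta@root] 4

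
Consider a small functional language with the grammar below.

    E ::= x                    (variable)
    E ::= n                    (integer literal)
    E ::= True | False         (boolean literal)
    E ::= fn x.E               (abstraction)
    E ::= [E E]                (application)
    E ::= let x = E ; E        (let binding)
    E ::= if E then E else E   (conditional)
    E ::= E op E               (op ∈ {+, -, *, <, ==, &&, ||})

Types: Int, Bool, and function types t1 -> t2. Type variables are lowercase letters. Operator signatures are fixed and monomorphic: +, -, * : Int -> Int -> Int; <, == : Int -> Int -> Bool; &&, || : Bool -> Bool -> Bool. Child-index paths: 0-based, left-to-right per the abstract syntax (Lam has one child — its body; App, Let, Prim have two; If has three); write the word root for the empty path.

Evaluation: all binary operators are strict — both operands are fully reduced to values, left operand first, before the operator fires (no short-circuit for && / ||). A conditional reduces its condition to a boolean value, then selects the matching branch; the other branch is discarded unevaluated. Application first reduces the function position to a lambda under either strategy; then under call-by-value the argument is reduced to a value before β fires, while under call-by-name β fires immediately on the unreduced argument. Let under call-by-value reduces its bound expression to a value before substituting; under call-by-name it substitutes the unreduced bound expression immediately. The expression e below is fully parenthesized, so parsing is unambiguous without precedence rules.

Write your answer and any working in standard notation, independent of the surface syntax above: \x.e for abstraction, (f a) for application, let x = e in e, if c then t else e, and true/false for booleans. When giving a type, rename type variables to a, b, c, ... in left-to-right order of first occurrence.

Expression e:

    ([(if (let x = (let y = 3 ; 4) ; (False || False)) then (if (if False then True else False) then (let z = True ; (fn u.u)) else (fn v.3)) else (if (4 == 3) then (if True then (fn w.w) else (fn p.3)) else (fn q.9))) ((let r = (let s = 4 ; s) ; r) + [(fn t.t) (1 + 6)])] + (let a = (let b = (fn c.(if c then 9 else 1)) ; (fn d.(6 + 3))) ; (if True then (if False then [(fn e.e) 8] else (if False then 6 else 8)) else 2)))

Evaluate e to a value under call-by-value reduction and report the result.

Trace:
step 0: (((if (let x = (let y = 3 in 4) in (false || false)) then (if (if false then true else false) then (let z = true in (\u.u)) else (\v.3)) else (if (4 == 3) then (if true then (\w.w) else (\p.3)) else (\q.9))) ((let r = (let s = 4 in s) in r) + ((\t.t) (1 + 6)))) + (let a = (let b = (\c.(if c then 9 else 1)) in (\d.(6 + 3))) in (if true then (if false then ((\e.e) 8) else (if false then 6 else 8)) else 2)))
step 1: [let@0.0.0.0] (((if (let x = 4 in (false || false)) then (if (if false then true else false) then (let z = true in (\u.u)) else (\v.3)) else (if (4 == 3) then (if true then (\w.w) else (\p.3)) else (\q.9))) ((let r = (let s = 4 in s) in r) + ((\t.t) (1 + 6)))) + (let a = (let b = (\c.(if c then 9 else 1)) in (\d.(6 + 3))) in (if true then (if false then ((\e.e) 8) else (if false then 6 else 8)) else 2)))
step 2: [let@0.0.0] (((if (false || false) then (if (if false then true else false) then (let z = true in (\u.u)) else (\v.3)) else (if (4 == 3) then (if true then (\w.w) else (\p.3)) else (\q.9))) ((let r = (let s = 4 in s) in r) + ((\t.t) (1 + 6)))) + (let a = (let b = (\c.(if c then 9 else 1)) in (\d.(6 + 3))) in (if true then (if false then ((\e.e) 8) else (if false then 6 else 8)) else 2)))
step 3: [delta@0.0.0] (((if false then (if (if false then true else false) then (let z = true in (\u.u)) else (\v.3)) else (if (4 == 3) then (if true then (\w.w) else (\p.3)) else (\q.9))) ((let r = (let s = 4 in s) in r) + ((\t.t) (1 + 6)))) + (let a = (let b = (\c.(if c then 9 else 1)) in (\d.(6 + 3))) in (if true then (if false then ((\e.e) 8) else (if false then 6 else 8)) else 2)))
step 4: [if@0.0] (((if (4 == 3) then (if true then (\w.w) else (\p.3)) else (\q.9)) ((let r = (let s = 4 in s) in r) + ((\t.t) (1 + 6)))) + (let a = (let b = (\c.(if c then 9 else 1)) in (\d.(6 + 3))) in (if true then (if false then ((\e.e) 8) else (if false then 6 else 8)) else 2)))
step 5: [delta@0.0.0] (((if false then (if true then (\w.w) else (\p.3)) else (\q.9)) ((let r = (let s = 4 in s) in r) + ((\t.t) (1 + 6)))) + (let a = (let b = (\c.(if c then 9 else 1)) in (\d.(6 + 3))) in (if true then (if false then ((\e.e) 8) else (if false then 6 else 8)) else 2)))
step 6: [if@0.0] (((\q.9) ((let r = (let s = 4 in s) in r) + ((\t.t) (1 + 6)))) + (let a = (let b = (\c.(if c then 9 else 1)) in (\d.(6 + 3))) in (if true then (if false then ((\e.e) 8) else (if false then 6 else 8)) else 2)))
step 7: [let@0.1.0.0] (((\q.9) ((let r = 4 in r) + ((\t.t) (1 + 6)))) + (let a = (let b = (\c.(if c then 9 else 1)) in (\d.(6 + 3))) in (if true then (if false then ((\e.e) 8) else (if false then 6 else 8)) else 2)))
step 8: [let@0.1.0] (((\q.9) (4 + ((\t.t) (1 + 6)))) + (let a = (let b = (\c.(if c then 9 else 1)) in (\d.(6 + 3))) in (if true then (if false then ((\e.e) 8) else (if false then 6 else 8)) else 2)))
step 9: [delta@0.1.1.1] (((\q.9) (4 + ((\t.t) 7))) + (let a = (let b = (\c.(if c then 9 else 1)) in (\d.(6 + 3))) in (if true then (if false then ((\e.e) 8) else (if false then 6 else 8)) else 2)))
step 10: [beta@0.1.1] (((\q.9) (4 + 7)) + (let a = (let b = (\c.(if c then 9 else 1)) in (\d.(6 + 3))) in (if true then (if false then ((\e.e) 8) else (if false then 6 else 8)) else 2)))
step 11: [delta@0.1] (((\q.9) 11) + (let a = (let b = (\c.(if c then 9 else 1)) in (\d.(6 + 3))) in (if true then (if false then ((\e.e) 8) else (if false then 6 else 8)) else 2)))
step 12: [beta@0] (9 + (let a = (let b = (\c.(if c then 9 else 1)) in (\d.(6 + 3))) in (if true then (if false then ((\e.e) 8) else (if false then 6 else 8)) else 2)))
step 13: [let@1.0] (9 + (let a = (\d.(6 + 3)) in (if true then (if false then ((\e.e) 8) else (if false then 6 else 8)) else 2)))
step 14: [let@1] (9 + (if true then (if false then ((\e.e) 8) else (if false then 6 else 8)) else 2))
step 15: [if@1] (9 + (if false then ((\e.e) 8) else (if false then 6 else 8)))
step 16: [if@1] (9 + (if false then 6 else 8))
step 17: [if@1] (9 + 8)
step 18: [delta@root] 17

Answer: 17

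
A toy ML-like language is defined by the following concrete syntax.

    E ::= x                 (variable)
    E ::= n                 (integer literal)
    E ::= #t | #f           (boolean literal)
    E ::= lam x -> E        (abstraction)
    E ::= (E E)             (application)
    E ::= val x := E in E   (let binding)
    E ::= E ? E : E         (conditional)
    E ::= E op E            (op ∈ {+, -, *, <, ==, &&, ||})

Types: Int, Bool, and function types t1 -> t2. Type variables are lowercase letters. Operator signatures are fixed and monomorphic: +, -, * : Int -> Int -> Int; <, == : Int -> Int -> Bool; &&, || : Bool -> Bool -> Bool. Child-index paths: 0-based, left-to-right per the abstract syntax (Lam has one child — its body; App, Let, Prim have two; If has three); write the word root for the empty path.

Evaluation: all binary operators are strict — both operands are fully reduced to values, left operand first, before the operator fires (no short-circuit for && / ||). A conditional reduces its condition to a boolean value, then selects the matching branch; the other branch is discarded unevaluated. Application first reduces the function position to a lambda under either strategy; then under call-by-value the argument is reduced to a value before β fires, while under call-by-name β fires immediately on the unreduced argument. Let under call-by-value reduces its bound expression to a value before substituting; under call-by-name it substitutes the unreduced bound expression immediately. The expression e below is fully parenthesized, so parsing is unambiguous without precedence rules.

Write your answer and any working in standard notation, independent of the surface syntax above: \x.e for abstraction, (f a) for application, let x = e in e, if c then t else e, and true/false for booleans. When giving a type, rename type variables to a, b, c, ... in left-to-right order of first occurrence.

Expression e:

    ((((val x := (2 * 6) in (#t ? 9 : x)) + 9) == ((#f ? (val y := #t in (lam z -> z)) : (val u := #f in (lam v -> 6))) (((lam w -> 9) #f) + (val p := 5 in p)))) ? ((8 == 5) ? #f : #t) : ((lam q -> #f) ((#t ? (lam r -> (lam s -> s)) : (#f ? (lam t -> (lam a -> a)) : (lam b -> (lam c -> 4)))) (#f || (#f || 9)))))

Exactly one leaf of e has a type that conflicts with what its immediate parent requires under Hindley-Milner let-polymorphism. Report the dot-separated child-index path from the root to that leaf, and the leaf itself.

Answer: 2.1.1.1.1 : 9

Trace:
  unify Int ~ Int
  unify Int ~ Int
let x : Int
  unify Bool ~ Bool
x : Int
  unify Int ~ Int
  unify Int ~ Int
  unify Int ~ Int
  unify Int ~ Int
  unify Bool ~ Bool
let y : Bool
z : a
\z._ : a -> a
let u : Bool
\v._ : b -> Int
  unify a -> a ~ b -> Int
  unify a ~ b
  unify b ~ Int
\w._ : c -> Int
  unify c -> Int ~ Bool -> d
  unify c ~ Bool
  unify Int ~ d
_ _ : Int
  unify Int ~ Int
let p : Int
p : Int
  unify Int ~ Int
  unify Int -> Int ~ Int -> e
  unify Int ~ Int
  unify Int ~ e
_ _ : Int
  unify Int ~ Int
  unify Bool ~ Bool
  unify Int ~ Int
  unify Int ~ Int
  unify Bool ~ Bool
  unify Bool ~ Bool
\q._ : f -> Bool
  unify Bool ~ Bool
s : h
\s._ : h -> h
\r._ : g -> h -> h
  unify Bool ~ Bool
a : j
\a._ : j -> j
\t._ : i -> j -> j
\c._ : l -> Int
\b._ : k -> l -> Int
  unify i -> j -> j ~ k -> l -> Int
  unify i ~ k
  unify j -> j ~ l -> Int
  unify j ~ l
  unify l ~ Int
  unify g -> h -> h ~ k -> Int -> Int
  unify g ~ k
  unify h -> h ~ Int -> Int
  unify h ~ Int
  unify Int ~ Int
  unify Bool ~ Bool
  unify Bool ~ Bool
  unify Int ~ Bool
  FAIL: mismatch Int ~ Bool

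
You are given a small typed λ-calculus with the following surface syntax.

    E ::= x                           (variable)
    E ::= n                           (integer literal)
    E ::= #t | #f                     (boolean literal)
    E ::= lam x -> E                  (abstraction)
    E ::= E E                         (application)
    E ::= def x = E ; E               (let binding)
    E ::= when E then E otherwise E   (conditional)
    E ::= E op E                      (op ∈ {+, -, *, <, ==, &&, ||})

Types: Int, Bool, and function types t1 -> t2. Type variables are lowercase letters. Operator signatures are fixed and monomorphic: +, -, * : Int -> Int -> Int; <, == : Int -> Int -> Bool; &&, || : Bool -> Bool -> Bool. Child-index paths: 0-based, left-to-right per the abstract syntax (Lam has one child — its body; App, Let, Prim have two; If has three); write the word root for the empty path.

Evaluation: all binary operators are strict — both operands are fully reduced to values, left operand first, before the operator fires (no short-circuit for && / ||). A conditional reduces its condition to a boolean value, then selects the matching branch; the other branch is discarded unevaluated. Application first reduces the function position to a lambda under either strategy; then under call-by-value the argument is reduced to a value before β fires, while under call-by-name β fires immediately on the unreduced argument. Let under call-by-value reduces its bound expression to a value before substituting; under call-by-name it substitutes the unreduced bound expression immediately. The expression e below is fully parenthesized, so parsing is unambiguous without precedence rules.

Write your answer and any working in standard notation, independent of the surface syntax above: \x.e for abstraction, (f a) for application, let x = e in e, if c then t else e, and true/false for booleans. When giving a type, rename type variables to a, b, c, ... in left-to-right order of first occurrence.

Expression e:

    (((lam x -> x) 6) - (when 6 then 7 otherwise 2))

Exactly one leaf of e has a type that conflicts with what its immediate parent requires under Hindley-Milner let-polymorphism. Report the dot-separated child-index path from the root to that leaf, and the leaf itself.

Derivation:
x : a
\x._ : a -> a
  unify a -> a ~ Int -> b
  unify a ~ Int
  unify Int ~ b
_ _ : Int
  unify Int ~ Int
  unify Int ~ Bool
  FAIL: mismatch Int ~ Bool

Answer: 1.0 : 6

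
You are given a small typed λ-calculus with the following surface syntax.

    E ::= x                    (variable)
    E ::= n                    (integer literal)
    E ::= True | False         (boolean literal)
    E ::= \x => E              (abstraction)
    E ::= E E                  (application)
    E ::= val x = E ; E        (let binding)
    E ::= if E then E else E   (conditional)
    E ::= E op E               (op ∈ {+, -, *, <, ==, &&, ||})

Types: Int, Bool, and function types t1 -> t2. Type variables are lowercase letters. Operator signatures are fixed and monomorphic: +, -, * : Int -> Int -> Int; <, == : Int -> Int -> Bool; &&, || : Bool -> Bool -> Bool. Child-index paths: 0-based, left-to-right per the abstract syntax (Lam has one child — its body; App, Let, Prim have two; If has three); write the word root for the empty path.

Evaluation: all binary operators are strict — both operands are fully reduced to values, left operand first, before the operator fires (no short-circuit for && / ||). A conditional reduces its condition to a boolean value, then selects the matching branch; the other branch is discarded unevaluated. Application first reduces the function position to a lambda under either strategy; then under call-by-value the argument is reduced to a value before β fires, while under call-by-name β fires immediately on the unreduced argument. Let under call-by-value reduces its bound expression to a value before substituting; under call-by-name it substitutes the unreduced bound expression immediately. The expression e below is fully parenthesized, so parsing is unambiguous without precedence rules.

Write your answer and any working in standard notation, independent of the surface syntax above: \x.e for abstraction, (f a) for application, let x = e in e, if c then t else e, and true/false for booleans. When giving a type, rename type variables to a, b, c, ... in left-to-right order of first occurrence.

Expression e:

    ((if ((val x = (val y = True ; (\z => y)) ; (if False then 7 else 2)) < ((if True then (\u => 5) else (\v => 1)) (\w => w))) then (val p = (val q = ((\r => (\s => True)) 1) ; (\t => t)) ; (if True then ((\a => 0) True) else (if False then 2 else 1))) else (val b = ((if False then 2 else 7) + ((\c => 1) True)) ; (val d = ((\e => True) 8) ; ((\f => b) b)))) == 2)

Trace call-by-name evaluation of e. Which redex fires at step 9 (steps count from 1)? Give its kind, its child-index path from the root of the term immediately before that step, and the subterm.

Trace:
step 0: ((if ((let x = (let y = true in (\z.y)) in (if false then 7 else 2)) < ((if true then (\u.5) else (\v.1)) (\w.w))) then (let p = (let q = ((\r.(\s.true)) 1) in (\t.t)) in (if true then ((\a.0) true) else (if false then 2 else 1))) else (let b = ((if false then 2 else 7) + ((\c.1) true)) in (let d = ((\e.true) 8) in ((\f.b) b)))) == 2)
step 1: [let@0.0.0] ((if ((if false then 7 else 2) < ((if true then (\u.5) else (\v.1)) (\w.w))) then (let p = (let q = ((\r.(\s.true)) 1) in (\t.t)) in (if true then ((\a.0) true) else (if false then 2 else 1))) else (let b = ((if false then 2 else 7) + ((\c.1) true)) in (let d = ((\e.true) 8) in ((\f.b) b)))) == 2)
step 2: [if@0.0.0] ((if (2 < ((if true then (\u.5) else (\v.1)) (\w.w))) then (let p = (let q = ((\r.(\s.true)) 1) in (\t.t)) in (if true then ((\a.0) true) else (if false then 2 else 1))) else (let b = ((if false then 2 else 7) + ((\c.1) true)) in (let d = ((\e.true) 8) in ((\f.b) b)))) == 2)
step 3: [if@0.0.1.0] ((if (2 < ((\u.5) (\w.w))) then (let p = (let q = ((\r.(\s.true)) 1) in (\t.t)) in (if true then ((\a.0) true) else (if false then 2 else 1))) else (let b = ((if false then 2 else 7) + ((\c.1) true)) in (let d = ((\e.true) 8) in ((\f.b) b)))) == 2)
step 4: [beta@0.0.1] ((if (2 < 5) then (let p = (let q = ((\r.(\s.true)) 1) in (\t.t)) in (if true then ((\a.0) true) else (if false then 2 else 1))) else (let b = ((if false then 2 else 7) + ((\c.1) true)) in (let d = ((\e.true) 8) in ((\f.b) b)))) == 2)
step 5: [delta@0.0] ((if true then (let p = (let q = ((\r.(\s.true)) 1) in (\t.t)) in (if true then ((\a.0) true) else (if false then 2 else 1))) else (let b = ((if false then 2 else 7) + ((\c.1) true)) in (let d = ((\e.true) 8) in ((\f.b) b)))) == 2)
step 6: [if@0] ((let p = (let q = ((\r.(\s.true)) 1) in (\t.t)) in (if true then ((\a.0) true) else (if false then 2 else 1))) == 2)
step 7: [let@0] ((if true then ((\a.0) true) else (if false then 2 else 1)) == 2)
step 8: [if@0] (((\a.0) true) == 2)
step 9: [beta@0] (0 == 2)

Answer: beta at 0 : ((\a.0) true)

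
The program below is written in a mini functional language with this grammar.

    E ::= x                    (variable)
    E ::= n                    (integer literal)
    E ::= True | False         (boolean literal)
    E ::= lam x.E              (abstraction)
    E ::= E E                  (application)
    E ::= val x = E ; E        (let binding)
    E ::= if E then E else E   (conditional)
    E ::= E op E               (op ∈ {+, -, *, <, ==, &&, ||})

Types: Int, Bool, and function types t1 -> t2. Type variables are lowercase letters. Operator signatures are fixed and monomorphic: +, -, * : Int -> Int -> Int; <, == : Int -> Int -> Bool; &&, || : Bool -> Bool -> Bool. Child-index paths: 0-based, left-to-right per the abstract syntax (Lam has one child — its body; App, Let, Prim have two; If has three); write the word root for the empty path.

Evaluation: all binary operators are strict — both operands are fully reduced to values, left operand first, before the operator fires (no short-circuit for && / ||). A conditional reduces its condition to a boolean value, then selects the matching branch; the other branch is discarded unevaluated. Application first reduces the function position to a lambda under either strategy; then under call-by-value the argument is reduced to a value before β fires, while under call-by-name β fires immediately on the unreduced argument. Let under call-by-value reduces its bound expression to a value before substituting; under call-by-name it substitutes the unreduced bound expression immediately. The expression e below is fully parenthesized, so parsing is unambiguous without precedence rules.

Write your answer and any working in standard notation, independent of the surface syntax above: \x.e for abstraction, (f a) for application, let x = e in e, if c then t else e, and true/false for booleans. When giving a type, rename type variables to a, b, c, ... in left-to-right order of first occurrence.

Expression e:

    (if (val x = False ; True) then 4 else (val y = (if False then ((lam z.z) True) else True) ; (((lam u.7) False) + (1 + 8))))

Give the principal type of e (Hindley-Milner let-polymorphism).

Trace:
let x : Bool
  unify Bool ~ Bool
  unify Bool ~ Bool
z : a
\z._ : a -> a
  unify a -> a ~ Bool -> b
  unify a ~ Bool
  unify Bool ~ b
_ _ : Bool
  unify Bool ~ Bool
let y : Bool
\u._ : c -> Int
  unify c -> Int ~ Bool -> d
  unify c ~ Bool
  unify Int ~ d
_ _ : Int
  unify Int ~ Int
  unify Int ~ Int
  unify Int ~ Int
  unify Int ~ Int
  unify Int ~ Int

Answer: Int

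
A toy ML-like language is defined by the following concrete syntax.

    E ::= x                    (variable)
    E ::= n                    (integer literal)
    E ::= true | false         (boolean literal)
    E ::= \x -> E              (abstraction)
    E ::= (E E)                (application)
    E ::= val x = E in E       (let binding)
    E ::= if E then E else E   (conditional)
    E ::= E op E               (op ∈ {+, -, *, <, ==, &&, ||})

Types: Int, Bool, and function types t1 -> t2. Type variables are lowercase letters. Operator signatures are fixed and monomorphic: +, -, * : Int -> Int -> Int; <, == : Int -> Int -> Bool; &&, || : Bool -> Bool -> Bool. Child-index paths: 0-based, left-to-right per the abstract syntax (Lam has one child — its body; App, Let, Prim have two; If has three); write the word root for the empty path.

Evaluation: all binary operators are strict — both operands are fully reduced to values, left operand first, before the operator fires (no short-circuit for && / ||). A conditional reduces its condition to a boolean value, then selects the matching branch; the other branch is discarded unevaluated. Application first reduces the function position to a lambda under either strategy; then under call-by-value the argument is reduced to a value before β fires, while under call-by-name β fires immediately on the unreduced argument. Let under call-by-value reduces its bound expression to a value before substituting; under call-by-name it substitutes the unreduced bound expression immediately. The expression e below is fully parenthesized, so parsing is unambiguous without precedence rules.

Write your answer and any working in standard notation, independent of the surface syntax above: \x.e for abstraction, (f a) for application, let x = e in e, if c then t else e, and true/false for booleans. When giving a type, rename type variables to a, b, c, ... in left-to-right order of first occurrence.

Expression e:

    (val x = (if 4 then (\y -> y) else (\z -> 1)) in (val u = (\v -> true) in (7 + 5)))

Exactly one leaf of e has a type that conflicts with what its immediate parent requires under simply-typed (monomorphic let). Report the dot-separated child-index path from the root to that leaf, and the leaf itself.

Answer: 0.0 : 4

Working:
  unify Int ~ Bool
  FAIL: mismatch Int ~ Bool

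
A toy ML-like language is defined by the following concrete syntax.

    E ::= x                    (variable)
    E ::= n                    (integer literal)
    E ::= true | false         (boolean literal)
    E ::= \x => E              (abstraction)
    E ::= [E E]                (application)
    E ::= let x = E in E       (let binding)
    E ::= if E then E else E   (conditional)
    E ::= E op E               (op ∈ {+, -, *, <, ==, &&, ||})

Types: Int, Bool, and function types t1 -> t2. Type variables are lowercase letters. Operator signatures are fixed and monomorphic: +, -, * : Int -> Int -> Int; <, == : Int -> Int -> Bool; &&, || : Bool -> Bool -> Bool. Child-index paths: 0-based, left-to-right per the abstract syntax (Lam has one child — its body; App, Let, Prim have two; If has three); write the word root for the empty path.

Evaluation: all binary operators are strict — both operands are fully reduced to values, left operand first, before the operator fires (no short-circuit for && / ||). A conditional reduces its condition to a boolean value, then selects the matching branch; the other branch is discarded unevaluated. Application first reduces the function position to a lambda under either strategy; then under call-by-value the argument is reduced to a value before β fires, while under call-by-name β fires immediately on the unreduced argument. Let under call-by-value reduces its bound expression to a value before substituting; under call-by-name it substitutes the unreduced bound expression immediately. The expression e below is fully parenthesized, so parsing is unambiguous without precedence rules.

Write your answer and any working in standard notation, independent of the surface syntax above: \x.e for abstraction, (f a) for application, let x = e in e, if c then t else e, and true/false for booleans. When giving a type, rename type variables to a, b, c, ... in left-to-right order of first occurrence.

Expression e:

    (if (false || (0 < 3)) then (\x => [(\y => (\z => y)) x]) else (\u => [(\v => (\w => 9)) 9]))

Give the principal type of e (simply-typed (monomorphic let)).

Answer: Int -> a -> Int

Trace:
  unify Bool ~ Bool
  unify Int ~ Int
  unify Int ~ Int
  unify Bool ~ Bool
  unify Bool ~ Bool
y : b
\z._ : c -> b
\y._ : b -> c -> b
x : a
  unify b -> c -> b ~ a -> d
  unify b ~ a
  unify c -> a ~ d
_ _ : c -> a
\x._ : a -> c -> a
\w._ : g -> Int
\v._ : f -> g -> Int
  unify f -> g -> Int ~ Int -> h
  unify f ~ Int
  unify g -> Int ~ h
_ _ : g -> Int
\u._ : e -> g -> Int
  unify a -> c -> a ~ e -> g -> Int
  unify a ~ e
  unify c -> e ~ g -> Int
  unify c ~ g
  unify e ~ Int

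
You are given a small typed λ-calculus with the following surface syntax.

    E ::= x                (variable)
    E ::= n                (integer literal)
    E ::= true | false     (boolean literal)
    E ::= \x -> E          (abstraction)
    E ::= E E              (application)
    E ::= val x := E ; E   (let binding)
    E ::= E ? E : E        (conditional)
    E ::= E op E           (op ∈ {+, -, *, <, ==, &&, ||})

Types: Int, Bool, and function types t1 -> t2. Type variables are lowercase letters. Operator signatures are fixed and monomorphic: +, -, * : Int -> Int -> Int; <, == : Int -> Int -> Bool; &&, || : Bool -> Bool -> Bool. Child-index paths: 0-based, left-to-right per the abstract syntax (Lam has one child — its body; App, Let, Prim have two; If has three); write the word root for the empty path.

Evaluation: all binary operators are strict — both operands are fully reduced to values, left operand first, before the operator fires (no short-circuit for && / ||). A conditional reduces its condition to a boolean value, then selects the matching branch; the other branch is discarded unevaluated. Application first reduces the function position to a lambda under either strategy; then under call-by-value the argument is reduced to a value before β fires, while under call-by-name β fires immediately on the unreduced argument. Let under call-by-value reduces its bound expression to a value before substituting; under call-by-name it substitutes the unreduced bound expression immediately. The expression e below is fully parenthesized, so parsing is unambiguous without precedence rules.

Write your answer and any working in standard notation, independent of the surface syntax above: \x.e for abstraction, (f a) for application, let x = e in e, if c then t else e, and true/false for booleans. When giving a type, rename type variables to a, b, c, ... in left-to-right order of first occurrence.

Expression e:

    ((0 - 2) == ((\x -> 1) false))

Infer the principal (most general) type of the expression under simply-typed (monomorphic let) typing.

Trace:
  unify Int ~ Int
  unify Int ~ Int
  unify Int ~ Int
\x._ : a -> Int
  unify a -> Int ~ Bool -> b
  unify a ~ Bool
  unify Int ~ b
_ _ : Int
  unify Int ~ Int

Answer: Bool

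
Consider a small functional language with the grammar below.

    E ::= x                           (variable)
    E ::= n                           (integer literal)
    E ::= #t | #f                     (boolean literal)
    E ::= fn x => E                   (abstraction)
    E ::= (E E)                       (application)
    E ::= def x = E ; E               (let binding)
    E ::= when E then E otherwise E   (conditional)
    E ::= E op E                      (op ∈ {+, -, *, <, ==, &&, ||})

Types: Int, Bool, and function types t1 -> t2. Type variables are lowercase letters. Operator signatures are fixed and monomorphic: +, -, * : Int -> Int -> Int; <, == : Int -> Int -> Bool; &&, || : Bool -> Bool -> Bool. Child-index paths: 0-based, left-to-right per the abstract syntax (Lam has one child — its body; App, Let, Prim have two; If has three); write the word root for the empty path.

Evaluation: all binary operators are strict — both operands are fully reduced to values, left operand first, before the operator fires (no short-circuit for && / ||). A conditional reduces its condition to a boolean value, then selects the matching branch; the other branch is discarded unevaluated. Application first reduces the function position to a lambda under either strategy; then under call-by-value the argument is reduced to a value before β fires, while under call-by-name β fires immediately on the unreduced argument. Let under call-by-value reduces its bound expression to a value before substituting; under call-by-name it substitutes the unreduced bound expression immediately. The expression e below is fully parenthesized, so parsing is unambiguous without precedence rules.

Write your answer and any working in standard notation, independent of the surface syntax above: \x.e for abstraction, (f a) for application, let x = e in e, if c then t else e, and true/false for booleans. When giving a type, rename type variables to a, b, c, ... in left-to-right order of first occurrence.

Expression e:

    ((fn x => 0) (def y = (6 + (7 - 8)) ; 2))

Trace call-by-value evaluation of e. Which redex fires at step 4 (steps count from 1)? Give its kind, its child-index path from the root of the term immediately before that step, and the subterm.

Answer: beta at root : ((\x.0) 2)

Trace:
step 0: ((\x.0) (let y = (6 + (7 - 8)) in 2))
step 1: [delta@1.0.1] ((\x.0) (let y = (6 + -1) in 2))
step 2: [delta@1.0] ((\x.0) (let y = 5 in 2))
step 3: [let@1] ((\x.0) 2)
step 4: [beta@root] 0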